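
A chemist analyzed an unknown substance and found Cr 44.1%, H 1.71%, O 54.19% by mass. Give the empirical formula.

CrH2O4

Assume 100 g: 44.1 g Cr, 1.71 g H, 54.19 g O.
n(Cr) = 44.1/52.00 = 0.8481, n(H) = 1.71/1.008 = 1.696, n(O) = 54.19/16.00 = 3.387
Divide by the smallest (0.8481 mol Cr): Cr 1.000, H 2.000, O 3.994
→ CrH2O4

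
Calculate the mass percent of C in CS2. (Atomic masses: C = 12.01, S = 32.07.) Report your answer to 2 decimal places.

Molar mass = 1(12.01) + 2(32.07) = 76.150 g/mol
Mass of C per mole = 1 × 12.01 = 12.010 g
% C = 12.010 / 76.150 × 100 = 15.77%

15.77%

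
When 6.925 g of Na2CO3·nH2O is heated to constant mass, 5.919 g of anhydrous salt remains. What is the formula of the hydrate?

Na2CO3·H2O

Mass of water lost = 6.925 − 5.919 = 1.006 g → 1.006 / 18.02 = 0.05583 mol H2O
Molar mass of Na2CO3 = 105.99 g/mol → mol Na2CO3 = 5.919 / 105.99 = 0.05584
n = 0.05583 / 0.05584 = 1.00 ≈ 1 → Na2CO3·H2O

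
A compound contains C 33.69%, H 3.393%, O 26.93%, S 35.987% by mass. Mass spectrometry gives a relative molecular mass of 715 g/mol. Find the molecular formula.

C20H24O12S8

Assume 100 g: 33.69 g C, 3.393 g H, 26.93 g O, 35.987 g S.
n(C) = 33.69/12.01 = 2.805, n(H) = 3.393/1.008 = 3.366, n(O) = 26.93/16.00 = 1.683, n(S) = 35.987/32.07 = 1.122
Divide by the smallest (1.122 mol S): C 2.500, H 3.000, O 1.500, S 1.000
×2: C 5.00, H 6.00, O 3.00, S 2.00 → C5H6O3S2
Empirical-formula mass = 178.24 g/mol
n = 715 / 178.24 = 4.01 ≈ 4
Molecular formula = (C5H6O3S2)×4 = C20H24O12S8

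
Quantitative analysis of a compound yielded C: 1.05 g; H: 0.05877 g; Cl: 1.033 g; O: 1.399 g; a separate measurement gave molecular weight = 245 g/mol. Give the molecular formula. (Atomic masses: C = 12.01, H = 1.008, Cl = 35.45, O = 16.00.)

C6H4Cl2O6

C: 1.05 g ÷ 12.01 g/mol = 0.08743 mol
H: 0.05877 g ÷ 1.008 g/mol = 0.0583 mol
Cl: 1.033 g ÷ 35.45 g/mol = 0.02914 mol
O: 1.399 g ÷ 16.00 g/mol = 0.08744 mol
Divide by the smallest (0.02914 mol Cl): C 3.000, H 2.001, Cl 1.000, O 3.001
→ C3H2ClO3
Empirical-formula mass = 121.50 g/mol
n = 245 / 121.50 = 2.02 ≈ 2
Molecular formula = (C3H2ClO3)×2 = C6H4Cl2O6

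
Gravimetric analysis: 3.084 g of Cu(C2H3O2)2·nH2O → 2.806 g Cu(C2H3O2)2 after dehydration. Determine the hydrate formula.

Mass of water lost = 3.084 − 2.806 = 0.278 g → 0.278 / 18.02 = 0.01543 mol H2O
Molar mass of Cu(C2H3O2)2 = 181.64 g/mol → mol Cu(C2H3O2)2 = 2.806 / 181.64 = 0.01545
n = 0.01543 / 0.01545 = 1.00 ≈ 1 → Cu(C2H3O2)2·H2O

Cu(C2H3O2)2·H2O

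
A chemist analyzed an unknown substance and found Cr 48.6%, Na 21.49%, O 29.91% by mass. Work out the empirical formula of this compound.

CrNaO2

Assume 100 g: 48.6 g Cr, 21.49 g Na, 29.91 g O.
Cr: 48.6 g ÷ 52.00 g/mol = 0.9346 mol
Na: 21.49 g ÷ 22.99 g/mol = 0.9348 mol
O: 29.91 g ÷ 16.00 g/mol = 1.869 mol
Divide by the smallest (0.9346 mol Cr): Cr 1.000, Na 1.000, O 2.000
≈ 1:1:2 → CrNaO2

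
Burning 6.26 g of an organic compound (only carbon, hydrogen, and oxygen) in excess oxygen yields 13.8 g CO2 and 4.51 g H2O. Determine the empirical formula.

C5H8O2

mol C = 13.8 / 44.01 = 0.3136; mass C = 0.3136 × 12.01 = 3.766 g
mol H = 2 × (4.51 / 18.02) = 0.5006; mass H = 0.5006 × 1.008 = 0.5046 g
mass O = 6.26 − (4.270) = 1.990 g → mol O = 0.1243
Divide by the smallest (0.1243 mol O): C 2.522, H 4.026, O 1.000
Scaling by 2: C 5.04, H 8.05, O 2.00 → C5H8O2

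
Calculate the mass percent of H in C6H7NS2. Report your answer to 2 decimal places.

4.49%

Molar mass = 6(12.01) + 7(1.008) + 1(14.01) + 2(32.07) = 157.266 g/mol
Mass of H per mole = 7 × 1.008 = 7.056 g
% H = 7.056 / 157.266 × 100 = 4.49%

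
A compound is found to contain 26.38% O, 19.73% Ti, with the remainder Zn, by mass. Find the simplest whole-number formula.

Assume 100 g: 26.38 g O, 19.73 g Ti, 53.89 g Zn.
O: 26.38 g ÷ 16.00 g/mol = 1.649 mol
Ti: 19.73 g ÷ 47.87 g/mol = 0.4122 mol
Zn: 53.89 g ÷ 65.38 g/mol = 0.8243 mol
Smallest is Ti at 0.4122 mol; normalising gives O 4.000, Ti 1.000, Zn 2.000
→ O4TiZn2

O4TiZn2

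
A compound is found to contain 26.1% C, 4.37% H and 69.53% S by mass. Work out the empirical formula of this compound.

CH2S

Assume 100 g: 26.1 g C, 4.37 g H, 69.53 g S.
Moles — C: 26.1 / 12.01 = 2.173 mol; H: 4.37 / 1.008 = 4.335 mol; S: 69.53 / 32.07 = 2.168 mol
Smallest is S at 2.168 mol; normalising gives C 1.002, H 2.000, S 1.000
→ CH2S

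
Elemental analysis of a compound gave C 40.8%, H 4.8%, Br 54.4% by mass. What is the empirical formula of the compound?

C5H7Br

Assume 100 g: 40.8 g C, 4.8 g H, 54.4 g Br.
Moles — C: 40.8 / 12.01 = 3.397 mol; H: 4.8 / 1.008 = 4.762 mol; Br: 54.4 / 79.90 = 0.6809 mol
Smallest is Br at 0.6809 mol; normalising gives C 4.990, H 6.994, Br 1.000
Ratio ≈ 5:7:1, so the empirical formula is C5H7Br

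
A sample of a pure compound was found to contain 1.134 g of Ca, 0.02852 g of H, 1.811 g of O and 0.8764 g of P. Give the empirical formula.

CaHO4P

Ca: 1.134 g ÷ 40.08 g/mol = 0.02829 mol
H: 0.02852 g ÷ 1.008 g/mol = 0.02829 mol
O: 1.811 g ÷ 16.00 g/mol = 0.1132 mol
P: 0.8764 g ÷ 30.97 g/mol = 0.0283 mol
Ratios (÷ 0.02829): Ca 1.000, H 1.000, O 4.000, P 1.000
≈ 1:1:4:1 → CaHO4P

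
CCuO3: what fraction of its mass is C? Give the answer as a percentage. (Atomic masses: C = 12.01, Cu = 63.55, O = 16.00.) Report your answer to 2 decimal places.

9.72%

Molar mass = 1(12.01) + 1(63.55) + 3(16.00) = 123.560 g/mol
Mass of C per mole = 1 × 12.01 = 12.010 g
% C = 12.010 / 123.560 × 100 = 9.72%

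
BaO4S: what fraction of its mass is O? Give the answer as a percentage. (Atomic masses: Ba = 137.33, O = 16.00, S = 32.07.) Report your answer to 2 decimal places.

27.42%

Molar mass = 1(137.33) + 4(16.00) + 1(32.07) = 233.400 g/mol
Mass of O per mole = 4 × 16.00 = 64.000 g
% O = 64.000 / 233.400 × 100 = 27.42%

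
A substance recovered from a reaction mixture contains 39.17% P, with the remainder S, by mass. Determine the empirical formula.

Assume 100 g: 39.17 g P, 60.83 g S.
P: 39.17 g ÷ 30.97 g/mol = 1.265 mol
S: 60.83 g ÷ 32.07 g/mol = 1.897 mol
Ratios (÷ 1.265): P 1.000, S 1.500
Scaling by 2: P 2.00, S 3.00 → P2S3

P2S3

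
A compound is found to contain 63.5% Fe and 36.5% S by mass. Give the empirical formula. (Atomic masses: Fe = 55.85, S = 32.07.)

Assume 100 g: 63.5 g Fe, 36.5 g S.
n(Fe) = 63.5/55.85 = 1.137, n(S) = 36.5/32.07 = 1.138
Ratios (÷ 1.137): Fe 1.000, S 1.001
Ratio ≈ 1:1, so the empirical formula is FeS

FeS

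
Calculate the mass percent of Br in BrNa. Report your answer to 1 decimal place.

Molar mass = 1(79.90) + 1(22.99) = 102.890 g/mol
Mass of Br per mole = 1 × 79.90 = 79.900 g
% Br = 79.900 / 102.890 × 100 = 77.7%

77.7%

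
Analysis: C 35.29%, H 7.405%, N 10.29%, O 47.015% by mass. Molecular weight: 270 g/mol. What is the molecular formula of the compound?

C8H20N2O8

Assume 100 g: 35.29 g C, 7.405 g H, 10.29 g N, 47.015 g O.
Moles — C: 35.29 / 12.01 = 2.938 mol; H: 7.405 / 1.008 = 7.346 mol; N: 10.29 / 14.01 = 0.7345 mol; O: 47.015 / 16.00 = 2.938 mol
Smallest is N at 0.7345 mol; normalising gives C 4.001, H 10.002, N 1.000, O 4.001
≈ 4:10:1:4 → C4H10NO4
Empirical-formula mass = 136.13 g/mol
n = 270 / 136.13 = 1.98 ≈ 2
Molecular formula = (C4H10NO4)×2 = C8H20N2O8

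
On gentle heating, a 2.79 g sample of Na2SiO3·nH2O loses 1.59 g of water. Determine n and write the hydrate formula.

Na2SiO3·9H2O

Mass of anhydrous Na2SiO3 = 2.79 − 1.59 = 1.2 g
mol H2O = 1.59 / 18.02 = 0.08824
Molar mass of Na2SiO3 = 122.07 g/mol → mol Na2SiO3 = 1.2 / 122.07 = 0.00983
n = 0.08824 / 0.00983 = 8.98 ≈ 9 → Na2SiO3·9H2O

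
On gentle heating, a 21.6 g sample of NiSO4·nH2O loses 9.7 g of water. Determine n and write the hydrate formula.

NiSO4·7H2O

Mass of anhydrous NiSO4 = 21.6 − 9.7 = 11.9 g
mol H2O = 9.7 / 18.02 = 0.5383
Molar mass of NiSO4 = 154.76 g/mol → mol NiSO4 = 11.9 / 154.76 = 0.07689
n = 0.5383 / 0.07689 = 7.00 ≈ 7 → NiSO4·7H2O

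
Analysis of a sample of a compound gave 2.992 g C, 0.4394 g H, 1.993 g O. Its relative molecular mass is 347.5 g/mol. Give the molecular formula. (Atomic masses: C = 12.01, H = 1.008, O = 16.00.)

C16H28O8

Moles — C: 2.992 / 12.01 = 0.2491 mol; H: 0.4394 / 1.008 = 0.4359 mol; O: 1.993 / 16.00 = 0.1246 mol
Ratios (÷ 0.1246): C 2.000, H 3.500, O 1.000
×2: C 4.00, H 7.00, O 2.00 → C4H7O2
Empirical-formula mass = 87.10 g/mol
n = 347.5 / 87.10 = 3.99 ≈ 4
Molecular formula = (C4H7O2)×4 = C16H28O8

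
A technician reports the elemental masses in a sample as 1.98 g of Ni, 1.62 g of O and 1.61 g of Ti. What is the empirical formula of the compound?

NiO3Ti

n(Ni) = 1.98/58.69 = 0.03374, n(O) = 1.62/16.00 = 0.1013, n(Ti) = 1.61/47.87 = 0.03363
Divide by the smallest (0.03363 mol Ti): Ni 1.003, O 3.010, Ti 1.000
Ratio ≈ 1:3:1, so the empirical formula is NiO3Ti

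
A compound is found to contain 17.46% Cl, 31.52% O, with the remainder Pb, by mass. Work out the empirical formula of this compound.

Assume 100 g: 17.46 g Cl, 31.52 g O, 51.02 g Pb.
Moles — Cl: 17.46 / 35.45 = 0.4925 mol; O: 31.52 / 16.00 = 1.97 mol; Pb: 51.02 / 207.2 = 0.2462 mol
Divide by the smallest (0.2462 mol Pb): Cl 2.000, O 8.000, Pb 1.000
≈ 2:8:1 → Cl2O8Pb

Cl2O8Pb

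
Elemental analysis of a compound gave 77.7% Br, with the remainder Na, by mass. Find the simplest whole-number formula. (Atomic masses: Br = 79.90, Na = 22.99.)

BrNa

Assume 100 g: 77.7 g Br, 22.3 g Na.
n(Br) = 77.7/79.90 = 0.9725, n(Na) = 22.3/22.99 = 0.97
Smallest is Na at 0.97 mol; normalising gives Br 1.003, Na 1.000
Ratio ≈ 1:1, so the empirical formula is BrNa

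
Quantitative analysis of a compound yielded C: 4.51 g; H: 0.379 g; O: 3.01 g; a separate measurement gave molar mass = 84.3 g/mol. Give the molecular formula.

C: 4.51 g ÷ 12.01 g/mol = 0.3755 mol
H: 0.379 g ÷ 1.008 g/mol = 0.376 mol
O: 3.01 g ÷ 16.00 g/mol = 0.1881 mol
Ratios (÷ 0.1881): C 1.996, H 1.999, O 1.000
≈ 2:2:1 → C2H2O
Empirical-formula mass = 42.04 g/mol
n = 84.3 / 42.04 = 2.01 ≈ 2
Molecular formula = (C2H2O)×2 = C4H4O2

C4H4O2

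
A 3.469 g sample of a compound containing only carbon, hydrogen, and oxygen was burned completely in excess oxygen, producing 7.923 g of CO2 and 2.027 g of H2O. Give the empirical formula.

C8H10O3

mol C = 7.923 / 44.01 = 0.1800; mass C = 0.1800 × 12.01 = 2.162 g
mol H = 2 × (2.027 / 18.02) = 0.2250; mass H = 0.2250 × 1.008 = 0.2268 g
mass O = 3.469 − (2.389) = 1.080 g → mol O = 0.06751
Smallest is O at 0.06751 mol; normalising gives C 2.667, H 3.333, O 1.000
Scaling by 3: C 8.00, H 10.00, O 3.00 → C8H10O3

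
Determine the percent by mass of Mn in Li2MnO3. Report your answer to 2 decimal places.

47.03%

Molar mass = 2(6.94) + 1(54.94) + 3(16.00) = 116.820 g/mol
Mass of Mn per mole = 1 × 54.94 = 54.940 g
% Mn = 54.940 / 116.820 × 100 = 47.03%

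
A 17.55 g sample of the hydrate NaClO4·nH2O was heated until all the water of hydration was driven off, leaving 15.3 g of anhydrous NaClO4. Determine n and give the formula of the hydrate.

NaClO4·H2O

Mass of water lost = 17.55 − 15.3 = 2.25 g → 2.25 / 18.02 = 0.1249 mol H2O
Molar mass of NaClO4 = 122.44 g/mol → mol NaClO4 = 15.3 / 122.44 = 0.125
n = 0.1249 / 0.125 = 1.00 ≈ 1 → NaClO4·H2O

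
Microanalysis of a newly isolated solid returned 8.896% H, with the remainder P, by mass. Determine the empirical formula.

Assume 100 g: 8.896 g H, 91.104 g P.
H: 8.896 g ÷ 1.008 g/mol = 8.825 mol
P: 91.104 g ÷ 30.97 g/mol = 2.942 mol
Divide by the smallest (2.942 mol P): H 3.000, P 1.000
Ratio ≈ 3:1, so the empirical formula is H3P

H3P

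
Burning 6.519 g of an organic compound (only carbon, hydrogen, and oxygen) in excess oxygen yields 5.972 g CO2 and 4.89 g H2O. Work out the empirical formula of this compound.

mol C = 5.972 / 44.01 = 0.1357; mass C = 0.1357 × 12.01 = 1.630 g
mol H = 2 × (4.89 / 18.02) = 0.5427; mass H = 0.5427 × 1.008 = 0.5471 g
mass O = 6.519 − (2.177) = 4.342 g → mol O = 0.2714
Ratios (÷ 0.1357): C 1.000, H 4.000, O 2.000
Ratio ≈ 1:4:2, so the empirical formula is CH4O2

CH4O2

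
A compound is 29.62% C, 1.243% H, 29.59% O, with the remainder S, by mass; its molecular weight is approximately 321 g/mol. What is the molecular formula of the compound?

Assume 100 g: 29.62 g C, 1.243 g H, 29.59 g O, 39.547 g S.
Moles — C: 29.62 / 12.01 = 2.466 mol; H: 1.243 / 1.008 = 1.233 mol; O: 29.59 / 16.00 = 1.849 mol; S: 39.547 / 32.07 = 1.233 mol
Smallest is H at 1.233 mol; normalising gives C 2.000, H 1.000, O 1.500, S 1.000
Scaling by 2: C 4.00, H 2.00, O 3.00, S 2.00 → C4H2O3S2
Empirical-formula mass = 162.20 g/mol
n = 321 / 162.20 = 1.98 ≈ 2
Molecular formula = (C4H2O3S2)×2 = C8H4O6S4

C8H4O6S4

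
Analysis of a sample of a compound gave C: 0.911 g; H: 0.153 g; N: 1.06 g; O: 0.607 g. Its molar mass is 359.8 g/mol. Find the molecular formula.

C10H20N10O5

n(C) = 0.911/12.01 = 0.07585, n(H) = 0.153/1.008 = 0.1518, n(N) = 1.06/14.01 = 0.07566, n(O) = 0.607/16.00 = 0.03794
Divide by the smallest (0.03794 mol O): C 1.999, H 4.001, N 1.994, O 1.000
≈ 2:4:2:1 → C2H4N2O
Empirical-formula mass = 72.07 g/mol
n = 359.8 / 72.07 = 4.99 ≈ 5
Molecular formula = (C2H4N2O)×5 = C10H20N10O5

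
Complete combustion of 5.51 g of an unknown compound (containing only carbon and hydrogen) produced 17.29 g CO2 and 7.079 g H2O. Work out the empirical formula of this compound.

CH2

mol C = 17.29 / 44.01 = 0.3929; mass C = 0.3929 × 12.01 = 4.718 g
mol H = 2 × (7.079 / 18.02) = 0.7857; mass H = 0.7857 × 1.008 = 0.7920 g
Smallest is C at 0.3929 mol; normalising gives C 1.000, H 2.000
Ratio ≈ 1:2, so the empirical formula is CH2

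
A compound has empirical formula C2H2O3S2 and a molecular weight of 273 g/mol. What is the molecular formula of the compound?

Empirical-formula mass = 138.18 g/mol
n = 273 / 138.18 = 1.98 ≈ 2
Molecular formula = (C2H2O3S2)2 = C4H4O6S4

C4H4O6S4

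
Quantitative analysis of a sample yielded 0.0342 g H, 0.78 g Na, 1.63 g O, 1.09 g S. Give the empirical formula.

HNaO3S

n(H) = 0.0342/1.008 = 0.03393, n(Na) = 0.78/22.99 = 0.03393, n(O) = 1.63/16.00 = 0.1019, n(S) = 1.09/32.07 = 0.03399
Ratios (÷ 0.03393): H 1.000, Na 1.000, O 3.003, S 1.002
≈ 1:1:3:1 → HNaO3S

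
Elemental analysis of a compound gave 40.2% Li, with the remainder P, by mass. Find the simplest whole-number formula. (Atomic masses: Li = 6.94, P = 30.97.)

Li3P

Assume 100 g: 40.2 g Li, 59.8 g P.
n(Li) = 40.2/6.94 = 5.793, n(P) = 59.8/30.97 = 1.931
Smallest is P at 1.931 mol; normalising gives Li 3.000, P 1.000
≈ 3:1 → Li3P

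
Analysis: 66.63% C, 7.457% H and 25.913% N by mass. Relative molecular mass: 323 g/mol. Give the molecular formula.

C18H24N6

Assume 100 g: 66.63 g C, 7.457 g H, 25.913 g N.
Moles — C: 66.63 / 12.01 = 5.548 mol; H: 7.457 / 1.008 = 7.398 mol; N: 25.913 / 14.01 = 1.85 mol
Ratios (÷ 1.85): C 2.999, H 4.000, N 1.000
→ C3H4N
Empirical-formula mass = 54.07 g/mol
n = 323 / 54.07 = 5.97 ≈ 6
Molecular formula = (C3H4N)×6 = C18H24N6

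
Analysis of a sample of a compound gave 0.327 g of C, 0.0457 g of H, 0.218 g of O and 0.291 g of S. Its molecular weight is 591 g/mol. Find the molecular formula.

Moles — C: 0.327 / 12.01 = 0.02723 mol; H: 0.0457 / 1.008 = 0.04534 mol; O: 0.218 / 16.00 = 0.01362 mol; S: 0.291 / 32.07 = 0.009074 mol
Smallest is S at 0.009074 mol; normalising gives C 3.001, H 4.996, O 1.502, S 1.000
×2: C 6.00, H 9.99, O 3.00, S 2.00 → C6H10O3S2
Empirical-formula mass = 194.28 g/mol
n = 591 / 194.28 = 3.04 ≈ 3
Molecular formula = (C6H10O3S2)×3 = C18H30O9S6

C18H30O9S6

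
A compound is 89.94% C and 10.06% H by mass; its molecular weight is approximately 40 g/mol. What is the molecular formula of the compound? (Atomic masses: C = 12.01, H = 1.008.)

C3H4

Assume 100 g: 89.94 g C, 10.06 g H.
C: 89.94 g ÷ 12.01 g/mol = 7.489 mol
H: 10.06 g ÷ 1.008 g/mol = 9.98 mol
Smallest is C at 7.489 mol; normalising gives C 1.000, H 1.333
Scaling by 3: C 3.00, H 4.00 → C3H4
Empirical-formula mass = 40.06 g/mol
n = 40 / 40.06 = 1.00 ≈ 1
Molecular formula = empirical formula = C3H4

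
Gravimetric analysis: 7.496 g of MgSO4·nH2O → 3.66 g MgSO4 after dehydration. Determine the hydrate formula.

Mass of water lost = 7.496 − 3.66 = 3.836 g → 3.836 / 18.02 = 0.2129 mol H2O
Molar mass of MgSO4 = 120.38 g/mol → mol MgSO4 = 3.66 / 120.38 = 0.0304
n = 0.2129 / 0.0304 = 7.00 ≈ 7 → MgSO4·7H2O

MgSO4·7H2O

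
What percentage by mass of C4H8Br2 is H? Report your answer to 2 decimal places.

Molar mass = 4(12.01) + 8(1.008) + 2(79.90) = 215.904 g/mol
Mass of H per mole = 8 × 1.008 = 8.064 g
% H = 8.064 / 215.904 × 100 = 3.73%

3.73%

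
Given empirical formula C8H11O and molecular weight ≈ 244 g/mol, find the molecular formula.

Empirical-formula mass = 123.17 g/mol
n = 244 / 123.17 = 1.98 ≈ 2
Molecular formula = (C8H11O)2 = C16H22O2

C16H22O2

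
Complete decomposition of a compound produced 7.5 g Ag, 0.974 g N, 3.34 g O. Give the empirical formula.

Ag: 7.5 g ÷ 107.87 g/mol = 0.06953 mol
N: 0.974 g ÷ 14.01 g/mol = 0.06952 mol
O: 3.34 g ÷ 16.00 g/mol = 0.2087 mol
Divide by the smallest (0.06952 mol N): Ag 1.000, N 1.000, O 3.003
→ AgNO3

AgNO3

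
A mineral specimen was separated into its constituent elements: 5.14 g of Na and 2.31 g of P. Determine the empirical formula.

n(Na) = 5.14/22.99 = 0.2236, n(P) = 2.31/30.97 = 0.07459
Ratios (÷ 0.07459): Na 2.997, P 1.000
Ratio ≈ 3:1, so the empirical formula is Na3P

Na3P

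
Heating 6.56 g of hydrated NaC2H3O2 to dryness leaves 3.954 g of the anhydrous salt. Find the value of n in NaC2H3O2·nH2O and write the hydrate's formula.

Mass of water lost = 6.56 − 3.954 = 2.606 g → 2.606 / 18.02 = 0.1446 mol H2O
Molar mass of NaC2H3O2 = 82.03 g/mol → mol NaC2H3O2 = 3.954 / 82.03 = 0.0482
n = 0.1446 / 0.0482 = 3.00 ≈ 3 → NaC2H3O2·3H2O

NaC2H3O2·3H2O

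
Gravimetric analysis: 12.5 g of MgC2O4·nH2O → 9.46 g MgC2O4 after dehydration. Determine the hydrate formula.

MgC2O4·2H2O

Mass of water lost = 12.5 − 9.46 = 3.04 g → 3.04 / 18.02 = 0.1687 mol H2O
Molar mass of MgC2O4 = 112.33 g/mol → mol MgC2O4 = 9.46 / 112.33 = 0.08422
n = 0.1687 / 0.08422 = 2.00 ≈ 2 → MgC2O4·2H2O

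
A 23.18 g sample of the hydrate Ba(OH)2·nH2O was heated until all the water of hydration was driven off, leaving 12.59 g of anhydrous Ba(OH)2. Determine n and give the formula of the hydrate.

Ba(OH)2·8H2O

Mass of water lost = 23.18 − 12.59 = 10.59 g → 10.59 / 18.02 = 0.5877 mol H2O
Molar mass of Ba(OH)2 = 171.35 g/mol → mol Ba(OH)2 = 12.59 / 171.35 = 0.07348
n = 0.5877 / 0.07348 = 8.00 ≈ 8 → Ba(OH)2·8H2O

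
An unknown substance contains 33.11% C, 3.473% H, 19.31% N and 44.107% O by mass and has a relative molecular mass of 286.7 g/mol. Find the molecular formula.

Assume 100 g: 33.11 g C, 3.473 g H, 19.31 g N, 44.107 g O.
C: 33.11 g ÷ 12.01 g/mol = 2.757 mol
H: 3.473 g ÷ 1.008 g/mol = 3.445 mol
N: 19.31 g ÷ 14.01 g/mol = 1.378 mol
O: 44.107 g ÷ 16.00 g/mol = 2.757 mol
Ratios (÷ 1.378): C 2.000, H 2.500, N 1.000, O 2.000
Scaling by 2: C 4.00, H 5.00, N 2.00, O 4.00 → C4H5N2O4
Empirical-formula mass = 145.10 g/mol
n = 286.7 / 145.10 = 1.98 ≈ 2
Molecular formula = (C4H5N2O4)×2 = C8H10N4O8

C8H10N4O8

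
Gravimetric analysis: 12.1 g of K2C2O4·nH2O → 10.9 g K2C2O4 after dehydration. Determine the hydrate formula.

Mass of water lost = 12.1 − 10.9 = 1.2 g → 1.2 / 18.02 = 0.06659 mol H2O
Molar mass of K2C2O4 = 166.22 g/mol → mol K2C2O4 = 10.9 / 166.22 = 0.06558
n = 0.06659 / 0.06558 = 1.02 ≈ 1 → K2C2O4·H2O

K2C2O4·H2O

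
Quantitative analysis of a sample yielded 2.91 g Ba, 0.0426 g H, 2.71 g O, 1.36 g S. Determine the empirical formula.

n(Ba) = 2.91/137.33 = 0.02119, n(H) = 0.0426/1.008 = 0.04226, n(O) = 2.71/16.00 = 0.1694, n(S) = 1.36/32.07 = 0.04241
Smallest is Ba at 0.02119 mol; normalising gives Ba 1.000, H 1.994, O 7.993, S 2.001
≈ 1:2:8:2 → BaH2O8S2

BaH2O8S2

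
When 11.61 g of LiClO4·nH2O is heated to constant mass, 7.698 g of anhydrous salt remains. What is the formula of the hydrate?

LiClO4·3H2O

Mass of water lost = 11.61 − 7.698 = 3.912 g → 3.912 / 18.02 = 0.2171 mol H2O
Molar mass of LiClO4 = 106.39 g/mol → mol LiClO4 = 7.698 / 106.39 = 0.07236
n = 0.2171 / 0.07236 = 3.00 ≈ 3 → LiClO4·3H2O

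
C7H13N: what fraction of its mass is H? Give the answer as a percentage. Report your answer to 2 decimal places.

11.79%

Molar mass = 7(12.01) + 13(1.008) + 1(14.01) = 111.184 g/mol
Mass of H per mole = 13 × 1.008 = 13.104 g
% H = 13.104 / 111.184 × 100 = 11.79%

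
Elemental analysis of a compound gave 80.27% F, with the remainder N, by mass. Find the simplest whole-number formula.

F3N

Assume 100 g: 80.27 g F, 19.73 g N.
F: 80.27 g ÷ 19.00 g/mol = 4.225 mol
N: 19.73 g ÷ 14.01 g/mol = 1.408 mol
Smallest is N at 1.408 mol; normalising gives F 3.000, N 1.000
Ratio ≈ 3:1, so the empirical formula is F3N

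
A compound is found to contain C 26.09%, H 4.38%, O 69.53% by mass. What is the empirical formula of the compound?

Assume 100 g: 26.09 g C, 4.38 g H, 69.53 g O.
C: 26.09 g ÷ 12.01 g/mol = 2.172 mol
H: 4.38 g ÷ 1.008 g/mol = 4.345 mol
O: 69.53 g ÷ 16.00 g/mol = 4.346 mol
Ratios (÷ 2.172): C 1.000, H 2.000, O 2.000
→ CH2O2

CH2O2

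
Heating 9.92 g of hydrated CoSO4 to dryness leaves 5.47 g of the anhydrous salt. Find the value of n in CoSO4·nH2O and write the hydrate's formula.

CoSO4·7H2O

Mass of water lost = 9.92 − 5.47 = 4.45 g → 4.45 / 18.02 = 0.2469 mol H2O
Molar mass of CoSO4 = 155.00 g/mol → mol CoSO4 = 5.47 / 155.00 = 0.03529
n = 0.2469 / 0.03529 = 7.00 ≈ 7 → CoSO4·7H2O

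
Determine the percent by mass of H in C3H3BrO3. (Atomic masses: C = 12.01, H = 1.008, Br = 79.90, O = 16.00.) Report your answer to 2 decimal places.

Molar mass = 3(12.01) + 3(1.008) + 1(79.90) + 3(16.00) = 166.954 g/mol
Mass of H per mole = 3 × 1.008 = 3.024 g
% H = 3.024 / 166.954 × 100 = 1.81%

1.81%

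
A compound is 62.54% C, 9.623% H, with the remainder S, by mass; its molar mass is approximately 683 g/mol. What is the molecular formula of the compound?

C36H66S6

Assume 100 g: 62.54 g C, 9.623 g H, 27.837 g S.
n(C) = 62.54/12.01 = 5.207, n(H) = 9.623/1.008 = 9.547, n(S) = 27.837/32.07 = 0.868
Ratios (÷ 0.868): C 5.999, H 10.998, S 1.000
≈ 6:11:1 → C6H11S
Empirical-formula mass = 115.22 g/mol
n = 683 / 115.22 = 5.93 ≈ 6
Molecular formula = (C6H11S)×6 = C36H66S6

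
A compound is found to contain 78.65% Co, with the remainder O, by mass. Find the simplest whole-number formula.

CoO

Assume 100 g: 78.65 g Co, 21.35 g O.
Moles — Co: 78.65 / 58.93 = 1.335 mol; O: 21.35 / 16.00 = 1.334 mol
Divide by the smallest (1.334 mol O): Co 1.000, O 1.000
Ratio ≈ 1:1, so the empirical formula is CoO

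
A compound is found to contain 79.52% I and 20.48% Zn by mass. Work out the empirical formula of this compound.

Assume 100 g: 79.52 g I, 20.48 g Zn.
Moles — I: 79.52 / 126.90 = 0.6266 mol; Zn: 20.48 / 65.38 = 0.3132 mol
Smallest is Zn at 0.3132 mol; normalising gives I 2.000, Zn 1.000
≈ 2:1 → I2Zn

I2Zn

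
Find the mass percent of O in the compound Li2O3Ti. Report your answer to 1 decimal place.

43.7%

Molar mass = 2(6.94) + 3(16.00) + 1(47.87) = 109.750 g/mol
Mass of O per mole = 3 × 16.00 = 48.000 g
% O = 48.000 / 109.750 × 100 = 43.7%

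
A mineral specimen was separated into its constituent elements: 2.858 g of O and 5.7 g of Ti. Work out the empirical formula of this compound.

O3Ti2

n(O) = 2.858/16.00 = 0.1786, n(Ti) = 5.7/47.87 = 0.1191
Ratios (÷ 0.1191): O 1.500, Ti 1.000
Multiply by 2: O 3.00, Ti 2.00 → O3Ti2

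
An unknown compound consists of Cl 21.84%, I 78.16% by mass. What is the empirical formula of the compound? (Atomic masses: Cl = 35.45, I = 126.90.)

ClI

Assume 100 g: 21.84 g Cl, 78.16 g I.
Moles — Cl: 21.84 / 35.45 = 0.6161 mol; I: 78.16 / 126.90 = 0.6159 mol
Divide by the smallest (0.6159 mol I): Cl 1.000, I 1.000
→ ClI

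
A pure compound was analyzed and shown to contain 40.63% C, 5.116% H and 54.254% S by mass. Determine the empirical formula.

Assume 100 g: 40.63 g C, 5.116 g H, 54.254 g S.
Moles — C: 40.63 / 12.01 = 3.383 mol; H: 5.116 / 1.008 = 5.075 mol; S: 54.254 / 32.07 = 1.692 mol
Smallest is S at 1.692 mol; normalising gives C 2.000, H 3.000, S 1.000
Ratio ≈ 2:3:1, so the empirical formula is C2H3S

C2H3S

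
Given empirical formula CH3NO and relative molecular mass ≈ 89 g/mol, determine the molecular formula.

Empirical-formula mass = 45.04 g/mol
n = 89 / 45.04 = 1.98 ≈ 2
Molecular formula = (CH3NO)2 = C2H6N2O2

C2H6N2O2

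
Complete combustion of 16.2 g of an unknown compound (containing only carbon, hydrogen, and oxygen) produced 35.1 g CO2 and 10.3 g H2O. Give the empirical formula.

mol C = 35.1 / 44.01 = 0.7975; mass C = 0.7975 × 12.01 = 9.579 g
mol H = 2 × (10.3 / 18.02) = 1.143; mass H = 1.143 × 1.008 = 1.152 g
mass O = 16.2 − (10.73) = 5.469 g → mol O = 0.3418
Smallest is O at 0.3418 mol; normalising gives C 2.333, H 3.344, O 1.000
Scaling by 3: C 7.00, H 10.03, O 3.00 → C7H10O3

C7H10O3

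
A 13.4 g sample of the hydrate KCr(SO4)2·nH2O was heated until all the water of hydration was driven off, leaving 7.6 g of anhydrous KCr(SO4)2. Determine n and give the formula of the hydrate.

Mass of water lost = 13.4 − 7.6 = 5.8 g → 5.8 / 18.02 = 0.3219 mol H2O
Molar mass of KCr(SO4)2 = 283.24 g/mol → mol KCr(SO4)2 = 7.6 / 283.24 = 0.02683
n = 0.3219 / 0.02683 = 12.00 ≈ 12 → KCr(SO4)2·12H2O

KCr(SO4)2·12H2O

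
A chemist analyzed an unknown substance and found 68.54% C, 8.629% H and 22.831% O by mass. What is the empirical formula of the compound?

Assume 100 g: 68.54 g C, 8.629 g H, 22.831 g O.
n(C) = 68.54/12.01 = 5.707, n(H) = 8.629/1.008 = 8.561, n(O) = 22.831/16.00 = 1.427
Divide by the smallest (1.427 mol O): C 3.999, H 5.999, O 1.000
≈ 4:6:1 → C4H6O

C4H6O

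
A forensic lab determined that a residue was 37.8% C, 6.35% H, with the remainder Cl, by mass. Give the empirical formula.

Assume 100 g: 37.8 g C, 6.35 g H, 55.85 g Cl.
Moles — C: 37.8 / 12.01 = 3.147 mol; H: 6.35 / 1.008 = 6.3 mol; Cl: 55.85 / 35.45 = 1.575 mol
Ratios (÷ 1.575): C 1.998, H 3.999, Cl 1.000
Ratio ≈ 2:4:1, so the empirical formula is C2H4Cl

C2H4Cl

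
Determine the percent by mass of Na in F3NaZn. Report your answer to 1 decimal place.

15.8%

Molar mass = 3(19.00) + 1(22.99) + 1(65.38) = 145.370 g/mol
Mass of Na per mole = 1 × 22.99 = 22.990 g
% Na = 22.990 / 145.370 × 100 = 15.8%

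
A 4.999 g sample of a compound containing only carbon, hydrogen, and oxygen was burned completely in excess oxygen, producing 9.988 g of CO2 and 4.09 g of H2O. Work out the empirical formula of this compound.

mol C = 9.988 / 44.01 = 0.2269; mass C = 0.2269 × 12.01 = 2.726 g
mol H = 2 × (4.09 / 18.02) = 0.4539; mass H = 0.4539 × 1.008 = 0.4576 g
mass O = 4.999 − (3.183) = 1.816 g → mol O = 0.1135
Ratios (÷ 0.1135): C 2.000, H 4.000, O 1.000
≈ 2:4:1 → C2H4O

C2H4O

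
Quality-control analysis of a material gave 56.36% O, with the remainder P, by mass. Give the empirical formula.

O5P2

Assume 100 g: 56.36 g O, 43.64 g P.
n(O) = 56.36/16.00 = 3.522, n(P) = 43.64/30.97 = 1.409
Ratios (÷ 1.409): O 2.500, P 1.000
×2: O 5.00, P 2.00 → O5P2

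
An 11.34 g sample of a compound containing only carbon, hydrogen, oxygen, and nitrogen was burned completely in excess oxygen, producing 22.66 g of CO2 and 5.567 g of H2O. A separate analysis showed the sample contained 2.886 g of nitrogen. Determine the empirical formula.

mol C = 22.66 / 44.01 = 0.5149; mass C = 0.5149 × 12.01 = 6.184 g
mol H = 2 × (5.567 / 18.02) = 0.6179; mass H = 0.6179 × 1.008 = 0.6228 g
mol N = 2.886 / 14.01 = 0.2060
mass O = 11.34 − (9.693) = 1.647 g → mol O = 0.1030
Divide by the smallest (0.103 mol O): C 5.001, H 6.001, N 2.001, O 1.000
→ C5H6N2O

C5H6N2O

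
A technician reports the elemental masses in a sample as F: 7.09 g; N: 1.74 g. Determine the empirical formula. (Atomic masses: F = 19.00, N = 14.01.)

n(F) = 7.09/19.00 = 0.3732, n(N) = 1.74/14.01 = 0.1242
Divide by the smallest (0.1242 mol N): F 3.005, N 1.000
Ratio ≈ 3:1, so the empirical formula is F3N

F3N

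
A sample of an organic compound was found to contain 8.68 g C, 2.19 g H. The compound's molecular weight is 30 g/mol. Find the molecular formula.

C2H6

C: 8.68 g ÷ 12.01 g/mol = 0.7227 mol
H: 2.19 g ÷ 1.008 g/mol = 2.173 mol
Divide by the smallest (0.7227 mol C): C 1.000, H 3.006
→ CH3
Empirical-formula mass = 15.03 g/mol
n = 30 / 15.03 = 2.00 ≈ 2
Molecular formula = (CH3)×2 = C2H6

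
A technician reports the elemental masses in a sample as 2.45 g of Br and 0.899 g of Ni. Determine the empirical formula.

Moles — Br: 2.45 / 79.90 = 0.03066 mol; Ni: 0.899 / 58.69 = 0.01532 mol
Smallest is Ni at 0.01532 mol; normalising gives Br 2.002, Ni 1.000
→ Br2Ni

Br2Ni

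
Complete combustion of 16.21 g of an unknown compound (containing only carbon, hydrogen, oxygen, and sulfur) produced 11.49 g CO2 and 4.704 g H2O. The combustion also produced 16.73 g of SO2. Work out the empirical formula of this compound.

CH2OS

mol C = 11.49 / 44.01 = 0.2611; mass C = 0.2611 × 12.01 = 3.136 g
mol H = 2 × (4.704 / 18.02) = 0.5221; mass H = 0.5221 × 1.008 = 0.5263 g
mol S = 16.73 / 64.07 = 0.2611; mass S = 8.374 g
mass O = 16.21 − (12.04) = 4.174 g → mol O = 0.2609
Divide by the smallest (0.2609 mol O): C 1.001, H 2.001, O 1.000, S 1.001
≈ 1:2:1:1 → CH2OS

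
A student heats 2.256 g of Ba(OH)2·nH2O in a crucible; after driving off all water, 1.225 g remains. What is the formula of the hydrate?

Mass of water lost = 2.256 − 1.225 = 1.031 g → 1.031 / 18.02 = 0.05721 mol H2O
Molar mass of Ba(OH)2 = 171.35 g/mol → mol Ba(OH)2 = 1.225 / 171.35 = 0.007149
n = 0.05721 / 0.007149 = 8.00 ≈ 8 → Ba(OH)2·8H2O

Ba(OH)2·8H2O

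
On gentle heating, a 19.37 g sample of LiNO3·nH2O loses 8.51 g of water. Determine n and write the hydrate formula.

Mass of anhydrous LiNO3 = 19.37 − 8.51 = 10.86 g
mol H2O = 8.51 / 18.02 = 0.4723
Molar mass of LiNO3 = 68.95 g/mol → mol LiNO3 = 10.86 / 68.95 = 0.1575
n = 0.4723 / 0.1575 = 3.00 ≈ 3 → LiNO3·3H2O

LiNO3·3H2O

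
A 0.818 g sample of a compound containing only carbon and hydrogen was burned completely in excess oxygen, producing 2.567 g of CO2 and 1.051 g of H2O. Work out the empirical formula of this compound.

mol C = 2.567 / 44.01 = 0.05833; mass C = 0.05833 × 12.01 = 0.7005 g
mol H = 2 × (1.051 / 18.02) = 0.1166; mass H = 0.1166 × 1.008 = 0.1176 g
Smallest is C at 0.05833 mol; normalising gives C 1.000, H 2.000
≈ 1:2 → CH2

CH2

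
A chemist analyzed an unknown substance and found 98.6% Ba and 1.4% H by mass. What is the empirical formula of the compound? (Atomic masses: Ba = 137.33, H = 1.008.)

BaH2

Assume 100 g: 98.6 g Ba, 1.4 g H.
Ba: 98.6 g ÷ 137.33 g/mol = 0.718 mol
H: 1.4 g ÷ 1.008 g/mol = 1.389 mol
Smallest is Ba at 0.718 mol; normalising gives Ba 1.000, H 1.934
≈ 1:2 → BaH2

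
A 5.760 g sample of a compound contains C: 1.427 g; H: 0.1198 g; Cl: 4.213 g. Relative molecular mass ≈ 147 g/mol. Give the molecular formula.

n(C) = 1.427/12.01 = 0.1188, n(H) = 0.1198/1.008 = 0.1188, n(Cl) = 4.213/35.45 = 0.1188
Ratios (÷ 0.1188): C 1.000, H 1.000, Cl 1.000
≈ 1:1:1 → CHCl
Empirical-formula mass = 48.47 g/mol
n = 147 / 48.47 = 3.03 ≈ 3
Molecular formula = (CHCl)×3 = C3H3Cl3

C3H3Cl3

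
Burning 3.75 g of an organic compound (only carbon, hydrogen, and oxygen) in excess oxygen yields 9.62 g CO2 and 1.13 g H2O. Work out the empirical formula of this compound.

mol C = 9.62 / 44.01 = 0.2186; mass C = 0.2186 × 12.01 = 2.625 g
mol H = 2 × (1.13 / 18.02) = 0.1254; mass H = 0.1254 × 1.008 = 0.1264 g
mass O = 3.75 − (2.752) = 0.9984 g → mol O = 0.06240
Smallest is O at 0.0624 mol; normalising gives C 3.503, H 2.010, O 1.000
×2: C 7.01, H 4.02, O 2.00 → C7H4O2

C7H4O2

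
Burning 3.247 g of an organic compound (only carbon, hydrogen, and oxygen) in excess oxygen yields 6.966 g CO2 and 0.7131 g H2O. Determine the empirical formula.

C2HO

mol C = 6.966 / 44.01 = 0.1583; mass C = 0.1583 × 12.01 = 1.901 g
mol H = 2 × (0.7131 / 18.02) = 0.07915; mass H = 0.07915 × 1.008 = 0.07978 g
mass O = 3.247 − (1.981) = 1.266 g → mol O = 0.07914
Ratios (÷ 0.07914): C 2.000, H 1.000, O 1.000
Ratio ≈ 2:1:1, so the empirical formula is C2HO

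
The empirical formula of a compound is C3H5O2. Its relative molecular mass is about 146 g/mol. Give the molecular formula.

C6H10O4

Empirical-formula mass = 73.07 g/mol
n = 146 / 73.07 = 2.00 ≈ 2
Molecular formula = (C3H5O2)2 = C6H10O4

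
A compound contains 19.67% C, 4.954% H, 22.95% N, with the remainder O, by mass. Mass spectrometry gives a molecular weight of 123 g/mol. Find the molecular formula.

Assume 100 g: 19.67 g C, 4.954 g H, 22.95 g N, 52.426 g O.
C: 19.67 g ÷ 12.01 g/mol = 1.638 mol
H: 4.954 g ÷ 1.008 g/mol = 4.915 mol
N: 22.95 g ÷ 14.01 g/mol = 1.638 mol
O: 52.426 g ÷ 16.00 g/mol = 3.277 mol
Smallest is C at 1.638 mol; normalising gives C 1.000, H 3.001, N 1.000, O 2.001
≈ 1:3:1:2 → CH3NO2
Empirical-formula mass = 61.04 g/mol
n = 123 / 61.04 = 2.01 ≈ 2
Molecular formula = (CH3NO2)×2 = C2H6N2O4

C2H6N2O4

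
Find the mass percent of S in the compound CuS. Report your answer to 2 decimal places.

Molar mass = 1(63.55) + 1(32.07) = 95.620 g/mol
Mass of S per mole = 1 × 32.07 = 32.070 g
% S = 32.070 / 95.620 × 100 = 33.54%

33.54%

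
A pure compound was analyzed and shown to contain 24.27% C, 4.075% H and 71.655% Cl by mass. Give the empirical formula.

Assume 100 g: 24.27 g C, 4.075 g H, 71.655 g Cl.
n(C) = 24.27/12.01 = 2.021, n(H) = 4.075/1.008 = 4.043, n(Cl) = 71.655/35.45 = 2.021
Smallest is C at 2.021 mol; normalising gives C 1.000, H 2.001, Cl 1.000
≈ 1:2:1 → CH2Cl

CH2Cl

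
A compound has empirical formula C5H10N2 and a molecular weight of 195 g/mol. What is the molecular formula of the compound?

C10H20N4

Empirical-formula mass = 98.15 g/mol
n = 195 / 98.15 = 1.99 ≈ 2
Molecular formula = (C5H10N2)2 = C10H20N4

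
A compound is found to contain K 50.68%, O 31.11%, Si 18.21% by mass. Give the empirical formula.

K2O3Si

Assume 100 g: 50.68 g K, 31.11 g O, 18.21 g Si.
Moles — K: 50.68 / 39.10 = 1.296 mol; O: 31.11 / 16.00 = 1.944 mol; Si: 18.21 / 28.09 = 0.6483 mol
Divide by the smallest (0.6483 mol Si): K 1.999, O 2.999, Si 1.000
→ K2O3Si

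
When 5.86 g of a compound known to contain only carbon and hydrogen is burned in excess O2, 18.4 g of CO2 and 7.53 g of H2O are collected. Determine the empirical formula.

mol C = 18.4 / 44.01 = 0.4181; mass C = 0.4181 × 12.01 = 5.021 g
mol H = 2 × (7.53 / 18.02) = 0.8357; mass H = 0.8357 × 1.008 = 0.8424 g
Divide by the smallest (0.4181 mol C): C 1.000, H 1.999
≈ 1:2 → CH2

CH2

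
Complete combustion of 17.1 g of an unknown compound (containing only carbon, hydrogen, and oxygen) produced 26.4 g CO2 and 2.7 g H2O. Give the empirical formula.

C2HO2

mol C = 26.4 / 44.01 = 0.5999; mass C = 0.5999 × 12.01 = 7.204 g
mol H = 2 × (2.7 / 18.02) = 0.2997; mass H = 0.2997 × 1.008 = 0.3021 g
mass O = 17.1 − (7.506) = 9.594 g → mol O = 0.5996
Ratios (÷ 0.2997): C 2.002, H 1.000, O 2.001
Ratio ≈ 2:1:2, so the empirical formula is C2HO2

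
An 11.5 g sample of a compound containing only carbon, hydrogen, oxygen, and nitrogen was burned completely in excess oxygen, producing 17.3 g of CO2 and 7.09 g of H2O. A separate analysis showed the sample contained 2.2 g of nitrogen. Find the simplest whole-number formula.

C5H10N2O3

mol C = 17.3 / 44.01 = 0.3931; mass C = 0.3931 × 12.01 = 4.721 g
mol H = 2 × (7.09 / 18.02) = 0.7869; mass H = 0.7869 × 1.008 = 0.7932 g
mol N = 2.2 / 14.01 = 0.1570
mass O = 11.5 − (7.714) = 3.786 g → mol O = 0.2366
Ratios (÷ 0.157): C 2.503, H 5.011, N 1.000, O 1.507
×2: C 5.01, H 10.02, N 2.00, O 3.01 → C5H10N2O3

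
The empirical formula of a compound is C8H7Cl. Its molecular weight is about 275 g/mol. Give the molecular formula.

C16H14Cl2

Empirical-formula mass = 138.59 g/mol
n = 275 / 138.59 = 1.98 ≈ 2
Molecular formula = (C8H7Cl)2 = C16H14Cl2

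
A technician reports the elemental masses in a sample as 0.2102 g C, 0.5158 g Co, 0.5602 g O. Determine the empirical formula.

C2CoO4

Moles — C: 0.2102 / 12.01 = 0.0175 mol; Co: 0.5158 / 58.93 = 0.008753 mol; O: 0.5602 / 16.00 = 0.03501 mol
Ratios (÷ 0.008753): C 2.000, Co 1.000, O 4.000
≈ 2:1:4 → C2CoO4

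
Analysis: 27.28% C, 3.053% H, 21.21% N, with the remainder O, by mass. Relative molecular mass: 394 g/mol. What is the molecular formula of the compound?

Assume 100 g: 27.28 g C, 3.053 g H, 21.21 g N, 48.457 g O.
C: 27.28 g ÷ 12.01 g/mol = 2.271 mol
H: 3.053 g ÷ 1.008 g/mol = 3.029 mol
N: 21.21 g ÷ 14.01 g/mol = 1.514 mol
O: 48.457 g ÷ 16.00 g/mol = 3.029 mol
Smallest is N at 1.514 mol; normalising gives C 1.500, H 2.001, N 1.000, O 2.000
×2: C 3.00, H 4.00, N 2.00, O 4.00 → C3H4N2O4
Empirical-formula mass = 132.08 g/mol
n = 394 / 132.08 = 2.98 ≈ 3
Molecular formula = (C3H4N2O4)×3 = C9H12N6O12

C9H12N6O12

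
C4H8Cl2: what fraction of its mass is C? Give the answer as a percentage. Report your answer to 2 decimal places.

Molar mass = 4(12.01) + 8(1.008) + 2(35.45) = 127.004 g/mol
Mass of C per mole = 4 × 12.01 = 48.040 g
% C = 48.040 / 127.004 × 100 = 37.83%

37.83%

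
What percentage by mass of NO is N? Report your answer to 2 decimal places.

Molar mass = 1(14.01) + 1(16.00) = 30.010 g/mol
Mass of N per mole = 1 × 14.01 = 14.010 g
% N = 14.010 / 30.010 × 100 = 46.68%

46.68%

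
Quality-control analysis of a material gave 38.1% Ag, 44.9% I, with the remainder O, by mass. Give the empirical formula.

Assume 100 g: 38.1 g Ag, 44.9 g I, 17 g O.
Ag: 38.1 g ÷ 107.87 g/mol = 0.3532 mol
I: 44.9 g ÷ 126.90 g/mol = 0.3538 mol
O: 17 g ÷ 16.00 g/mol = 1.062 mol
Divide by the smallest (0.3532 mol Ag): Ag 1.000, I 1.002, O 3.008
≈ 1:1:3 → AgIO3

AgIO3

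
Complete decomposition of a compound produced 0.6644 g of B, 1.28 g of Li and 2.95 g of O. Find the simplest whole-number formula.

n(B) = 0.6644/10.81 = 0.06146, n(Li) = 1.28/6.94 = 0.1844, n(O) = 2.95/16.00 = 0.1844
Divide by the smallest (0.06146 mol B): B 1.000, Li 3.001, O 3.000
≈ 1:3:3 → BLi3O3

BLi3O3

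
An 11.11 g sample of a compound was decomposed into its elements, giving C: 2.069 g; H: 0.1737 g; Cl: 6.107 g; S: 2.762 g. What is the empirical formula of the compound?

Moles — C: 2.069 / 12.01 = 0.1723 mol; H: 0.1737 / 1.008 = 0.1723 mol; Cl: 6.107 / 35.45 = 0.1723 mol; S: 2.762 / 32.07 = 0.08612 mol
Ratios (÷ 0.08612): C 2.000, H 2.001, Cl 2.000, S 1.000
≈ 2:2:2:1 → C2H2Cl2S

C2H2Cl2S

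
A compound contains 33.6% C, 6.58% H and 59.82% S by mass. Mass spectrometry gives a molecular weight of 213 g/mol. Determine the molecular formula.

C6H14S4

Assume 100 g: 33.6 g C, 6.58 g H, 59.82 g S.
C: 33.6 g ÷ 12.01 g/mol = 2.798 mol
H: 6.58 g ÷ 1.008 g/mol = 6.528 mol
S: 59.82 g ÷ 32.07 g/mol = 1.865 mol
Ratios (÷ 1.865): C 1.500, H 3.500, S 1.000
×2: C 3.00, H 7.00, S 2.00 → C3H7S2
Empirical-formula mass = 107.23 g/mol
n = 213 / 107.23 = 1.99 ≈ 2
Molecular formula = (C3H7S2)×2 = C6H14S4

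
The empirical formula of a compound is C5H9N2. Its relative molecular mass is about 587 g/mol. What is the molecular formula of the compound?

Empirical-formula mass = 97.14 g/mol
n = 587 / 97.14 = 6.04 ≈ 6
Molecular formula = (C5H9N2)6 = C30H54N12

C30H54N12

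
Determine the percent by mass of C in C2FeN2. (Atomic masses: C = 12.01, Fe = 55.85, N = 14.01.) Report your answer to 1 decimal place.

22.3%

Molar mass = 2(12.01) + 1(55.85) + 2(14.01) = 107.890 g/mol
Mass of C per mole = 2 × 12.01 = 24.020 g
% C = 24.020 / 107.890 × 100 = 22.3%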